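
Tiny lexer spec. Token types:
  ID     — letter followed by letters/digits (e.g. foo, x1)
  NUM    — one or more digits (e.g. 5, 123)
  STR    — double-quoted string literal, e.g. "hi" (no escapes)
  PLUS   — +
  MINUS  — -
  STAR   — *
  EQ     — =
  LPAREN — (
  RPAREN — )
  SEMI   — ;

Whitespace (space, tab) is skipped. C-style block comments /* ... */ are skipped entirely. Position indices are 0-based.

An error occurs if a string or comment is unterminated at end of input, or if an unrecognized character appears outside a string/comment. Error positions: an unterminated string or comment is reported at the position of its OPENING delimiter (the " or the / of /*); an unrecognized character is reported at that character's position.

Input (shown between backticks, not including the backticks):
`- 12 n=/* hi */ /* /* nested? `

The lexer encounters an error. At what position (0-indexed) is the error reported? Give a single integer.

pos=0: emit MINUS '-'
pos=2: emit NUM '12' (now at pos=4)
pos=5: emit ID 'n' (now at pos=6)
pos=6: emit EQ '='
pos=7: enter COMMENT mode (saw '/*')
exit COMMENT mode (now at pos=15)
pos=16: enter COMMENT mode (saw '/*')
pos=16: ERROR — unterminated comment (reached EOF)

Answer: 16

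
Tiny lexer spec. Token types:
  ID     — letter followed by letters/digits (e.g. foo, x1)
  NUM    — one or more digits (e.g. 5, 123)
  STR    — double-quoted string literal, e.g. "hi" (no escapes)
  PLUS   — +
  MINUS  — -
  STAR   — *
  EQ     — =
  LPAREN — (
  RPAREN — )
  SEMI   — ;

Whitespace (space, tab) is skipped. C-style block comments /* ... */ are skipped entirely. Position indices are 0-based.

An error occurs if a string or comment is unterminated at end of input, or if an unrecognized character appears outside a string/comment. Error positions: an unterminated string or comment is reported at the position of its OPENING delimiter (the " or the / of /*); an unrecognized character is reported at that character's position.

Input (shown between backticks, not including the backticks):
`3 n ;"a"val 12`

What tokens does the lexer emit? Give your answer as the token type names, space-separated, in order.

Answer: NUM ID SEMI STR ID NUM

Derivation:
pos=0: emit NUM '3' (now at pos=1)
pos=2: emit ID 'n' (now at pos=3)
pos=4: emit SEMI ';'
pos=5: enter STRING mode
pos=5: emit STR "a" (now at pos=8)
pos=8: emit ID 'val' (now at pos=11)
pos=12: emit NUM '12' (now at pos=14)
DONE. 6 tokens: [NUM, ID, SEMI, STR, ID, NUM]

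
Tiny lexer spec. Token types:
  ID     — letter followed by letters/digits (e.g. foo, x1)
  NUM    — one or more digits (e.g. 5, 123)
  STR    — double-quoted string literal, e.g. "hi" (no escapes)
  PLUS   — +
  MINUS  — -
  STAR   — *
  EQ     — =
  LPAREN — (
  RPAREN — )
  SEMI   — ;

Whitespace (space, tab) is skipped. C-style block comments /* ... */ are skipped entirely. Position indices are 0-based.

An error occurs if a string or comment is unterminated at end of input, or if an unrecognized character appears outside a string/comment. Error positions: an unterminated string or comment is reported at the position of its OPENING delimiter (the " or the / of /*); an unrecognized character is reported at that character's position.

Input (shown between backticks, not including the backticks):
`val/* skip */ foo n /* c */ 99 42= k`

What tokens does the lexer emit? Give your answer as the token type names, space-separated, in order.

pos=0: emit ID 'val' (now at pos=3)
pos=3: enter COMMENT mode (saw '/*')
exit COMMENT mode (now at pos=13)
pos=14: emit ID 'foo' (now at pos=17)
pos=18: emit ID 'n' (now at pos=19)
pos=20: enter COMMENT mode (saw '/*')
exit COMMENT mode (now at pos=27)
pos=28: emit NUM '99' (now at pos=30)
pos=31: emit NUM '42' (now at pos=33)
pos=33: emit EQ '='
pos=35: emit ID 'k' (now at pos=36)
DONE. 7 tokens: [ID, ID, ID, NUM, NUM, EQ, ID]

Answer: ID ID ID NUM NUM EQ ID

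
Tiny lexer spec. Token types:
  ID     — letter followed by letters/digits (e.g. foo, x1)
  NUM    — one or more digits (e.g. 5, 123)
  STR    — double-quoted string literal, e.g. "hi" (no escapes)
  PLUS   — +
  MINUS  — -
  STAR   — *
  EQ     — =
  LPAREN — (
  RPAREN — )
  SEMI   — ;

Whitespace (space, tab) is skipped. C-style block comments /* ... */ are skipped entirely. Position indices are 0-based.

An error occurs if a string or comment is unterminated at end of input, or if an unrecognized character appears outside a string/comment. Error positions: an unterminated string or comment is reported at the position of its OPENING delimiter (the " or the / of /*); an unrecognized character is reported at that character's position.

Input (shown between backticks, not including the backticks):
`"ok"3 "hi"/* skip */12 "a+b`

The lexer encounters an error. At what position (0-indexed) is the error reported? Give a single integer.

pos=0: enter STRING mode
pos=0: emit STR "ok" (now at pos=4)
pos=4: emit NUM '3' (now at pos=5)
pos=6: enter STRING mode
pos=6: emit STR "hi" (now at pos=10)
pos=10: enter COMMENT mode (saw '/*')
exit COMMENT mode (now at pos=20)
pos=20: emit NUM '12' (now at pos=22)
pos=23: enter STRING mode
pos=23: ERROR — unterminated string

Answer: 23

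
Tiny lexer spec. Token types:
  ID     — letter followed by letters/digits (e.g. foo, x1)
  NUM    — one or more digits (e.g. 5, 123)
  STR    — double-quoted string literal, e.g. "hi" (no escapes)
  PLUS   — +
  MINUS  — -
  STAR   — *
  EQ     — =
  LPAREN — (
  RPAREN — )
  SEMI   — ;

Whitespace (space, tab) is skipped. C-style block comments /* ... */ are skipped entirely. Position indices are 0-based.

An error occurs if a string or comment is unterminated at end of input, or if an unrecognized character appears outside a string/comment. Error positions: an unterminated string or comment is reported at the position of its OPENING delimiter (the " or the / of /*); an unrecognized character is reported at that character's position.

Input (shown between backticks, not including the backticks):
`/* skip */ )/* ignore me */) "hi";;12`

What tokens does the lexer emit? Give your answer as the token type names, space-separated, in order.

pos=0: enter COMMENT mode (saw '/*')
exit COMMENT mode (now at pos=10)
pos=11: emit RPAREN ')'
pos=12: enter COMMENT mode (saw '/*')
exit COMMENT mode (now at pos=27)
pos=27: emit RPAREN ')'
pos=29: enter STRING mode
pos=29: emit STR "hi" (now at pos=33)
pos=33: emit SEMI ';'
pos=34: emit SEMI ';'
pos=35: emit NUM '12' (now at pos=37)
DONE. 6 tokens: [RPAREN, RPAREN, STR, SEMI, SEMI, NUM]

Answer: RPAREN RPAREN STR SEMI SEMI NUM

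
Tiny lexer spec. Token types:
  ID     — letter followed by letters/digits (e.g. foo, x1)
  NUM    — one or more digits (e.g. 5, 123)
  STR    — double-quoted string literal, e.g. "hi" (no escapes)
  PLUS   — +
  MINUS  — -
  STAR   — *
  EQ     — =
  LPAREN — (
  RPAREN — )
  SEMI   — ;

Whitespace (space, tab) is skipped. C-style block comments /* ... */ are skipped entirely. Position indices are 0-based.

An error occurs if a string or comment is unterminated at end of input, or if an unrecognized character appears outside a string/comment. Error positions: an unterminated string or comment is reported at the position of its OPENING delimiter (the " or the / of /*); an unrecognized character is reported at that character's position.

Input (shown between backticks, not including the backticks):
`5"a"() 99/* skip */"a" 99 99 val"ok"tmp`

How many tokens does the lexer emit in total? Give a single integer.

pos=0: emit NUM '5' (now at pos=1)
pos=1: enter STRING mode
pos=1: emit STR "a" (now at pos=4)
pos=4: emit LPAREN '('
pos=5: emit RPAREN ')'
pos=7: emit NUM '99' (now at pos=9)
pos=9: enter COMMENT mode (saw '/*')
exit COMMENT mode (now at pos=19)
pos=19: enter STRING mode
pos=19: emit STR "a" (now at pos=22)
pos=23: emit NUM '99' (now at pos=25)
pos=26: emit NUM '99' (now at pos=28)
pos=29: emit ID 'val' (now at pos=32)
pos=32: enter STRING mode
pos=32: emit STR "ok" (now at pos=36)
pos=36: emit ID 'tmp' (now at pos=39)
DONE. 11 tokens: [NUM, STR, LPAREN, RPAREN, NUM, STR, NUM, NUM, ID, STR, ID]

Answer: 11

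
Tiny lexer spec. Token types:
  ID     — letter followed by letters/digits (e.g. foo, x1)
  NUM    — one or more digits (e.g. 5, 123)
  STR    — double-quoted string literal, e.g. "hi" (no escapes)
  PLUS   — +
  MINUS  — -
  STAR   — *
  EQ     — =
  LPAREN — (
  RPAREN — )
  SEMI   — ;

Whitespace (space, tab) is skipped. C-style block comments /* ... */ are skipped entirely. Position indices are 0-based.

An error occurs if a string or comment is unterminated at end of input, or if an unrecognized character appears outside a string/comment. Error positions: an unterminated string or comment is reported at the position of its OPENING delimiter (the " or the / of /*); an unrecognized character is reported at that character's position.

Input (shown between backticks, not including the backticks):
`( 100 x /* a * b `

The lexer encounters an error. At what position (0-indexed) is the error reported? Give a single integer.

Answer: 8

Derivation:
pos=0: emit LPAREN '('
pos=2: emit NUM '100' (now at pos=5)
pos=6: emit ID 'x' (now at pos=7)
pos=8: enter COMMENT mode (saw '/*')
pos=8: ERROR — unterminated comment (reached EOF)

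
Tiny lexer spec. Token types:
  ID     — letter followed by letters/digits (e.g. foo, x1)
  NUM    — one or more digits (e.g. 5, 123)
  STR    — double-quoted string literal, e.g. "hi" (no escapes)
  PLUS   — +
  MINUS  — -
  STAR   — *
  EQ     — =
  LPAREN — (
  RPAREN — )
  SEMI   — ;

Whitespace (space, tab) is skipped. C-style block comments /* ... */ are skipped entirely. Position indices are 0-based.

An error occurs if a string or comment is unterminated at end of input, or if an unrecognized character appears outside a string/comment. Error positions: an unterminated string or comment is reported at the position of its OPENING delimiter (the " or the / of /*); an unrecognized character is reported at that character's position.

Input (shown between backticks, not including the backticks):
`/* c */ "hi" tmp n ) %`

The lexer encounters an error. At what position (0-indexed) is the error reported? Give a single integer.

Answer: 21

Derivation:
pos=0: enter COMMENT mode (saw '/*')
exit COMMENT mode (now at pos=7)
pos=8: enter STRING mode
pos=8: emit STR "hi" (now at pos=12)
pos=13: emit ID 'tmp' (now at pos=16)
pos=17: emit ID 'n' (now at pos=18)
pos=19: emit RPAREN ')'
pos=21: ERROR — unrecognized char '%'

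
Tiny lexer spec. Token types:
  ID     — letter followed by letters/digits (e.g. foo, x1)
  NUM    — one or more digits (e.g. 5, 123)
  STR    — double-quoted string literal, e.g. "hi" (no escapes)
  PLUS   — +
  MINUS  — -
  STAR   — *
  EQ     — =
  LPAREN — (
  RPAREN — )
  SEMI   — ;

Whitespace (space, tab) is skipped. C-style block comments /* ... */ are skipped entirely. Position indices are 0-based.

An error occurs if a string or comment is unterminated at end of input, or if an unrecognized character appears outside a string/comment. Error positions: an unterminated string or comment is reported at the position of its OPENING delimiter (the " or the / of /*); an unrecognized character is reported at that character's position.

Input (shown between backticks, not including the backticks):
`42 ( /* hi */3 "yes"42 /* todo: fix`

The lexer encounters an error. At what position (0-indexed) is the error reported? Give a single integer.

Answer: 23

Derivation:
pos=0: emit NUM '42' (now at pos=2)
pos=3: emit LPAREN '('
pos=5: enter COMMENT mode (saw '/*')
exit COMMENT mode (now at pos=13)
pos=13: emit NUM '3' (now at pos=14)
pos=15: enter STRING mode
pos=15: emit STR "yes" (now at pos=20)
pos=20: emit NUM '42' (now at pos=22)
pos=23: enter COMMENT mode (saw '/*')
pos=23: ERROR — unterminated comment (reached EOF)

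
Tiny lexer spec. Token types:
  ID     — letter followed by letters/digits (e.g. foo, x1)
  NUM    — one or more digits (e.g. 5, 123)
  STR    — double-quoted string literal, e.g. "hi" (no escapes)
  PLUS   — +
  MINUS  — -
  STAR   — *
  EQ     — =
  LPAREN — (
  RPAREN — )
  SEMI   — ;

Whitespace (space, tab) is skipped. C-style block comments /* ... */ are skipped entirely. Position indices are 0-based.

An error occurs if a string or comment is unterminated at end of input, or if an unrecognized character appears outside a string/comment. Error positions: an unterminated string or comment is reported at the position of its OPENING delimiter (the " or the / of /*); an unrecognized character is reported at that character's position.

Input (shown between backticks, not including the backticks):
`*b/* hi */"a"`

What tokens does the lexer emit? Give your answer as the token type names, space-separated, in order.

Answer: STAR ID STR

Derivation:
pos=0: emit STAR '*'
pos=1: emit ID 'b' (now at pos=2)
pos=2: enter COMMENT mode (saw '/*')
exit COMMENT mode (now at pos=10)
pos=10: enter STRING mode
pos=10: emit STR "a" (now at pos=13)
DONE. 3 tokens: [STAR, ID, STR]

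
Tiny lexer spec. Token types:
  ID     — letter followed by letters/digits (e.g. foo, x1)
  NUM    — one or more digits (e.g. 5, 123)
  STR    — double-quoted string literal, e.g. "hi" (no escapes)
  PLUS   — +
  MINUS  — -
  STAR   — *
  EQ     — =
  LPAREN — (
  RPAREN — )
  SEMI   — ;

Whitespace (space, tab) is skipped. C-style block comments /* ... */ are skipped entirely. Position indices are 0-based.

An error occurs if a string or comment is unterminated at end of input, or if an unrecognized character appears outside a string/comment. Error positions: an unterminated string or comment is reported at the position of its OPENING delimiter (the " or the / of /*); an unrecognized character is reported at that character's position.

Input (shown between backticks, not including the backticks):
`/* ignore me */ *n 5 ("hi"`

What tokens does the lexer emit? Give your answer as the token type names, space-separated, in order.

pos=0: enter COMMENT mode (saw '/*')
exit COMMENT mode (now at pos=15)
pos=16: emit STAR '*'
pos=17: emit ID 'n' (now at pos=18)
pos=19: emit NUM '5' (now at pos=20)
pos=21: emit LPAREN '('
pos=22: enter STRING mode
pos=22: emit STR "hi" (now at pos=26)
DONE. 5 tokens: [STAR, ID, NUM, LPAREN, STR]

Answer: STAR ID NUM LPAREN STR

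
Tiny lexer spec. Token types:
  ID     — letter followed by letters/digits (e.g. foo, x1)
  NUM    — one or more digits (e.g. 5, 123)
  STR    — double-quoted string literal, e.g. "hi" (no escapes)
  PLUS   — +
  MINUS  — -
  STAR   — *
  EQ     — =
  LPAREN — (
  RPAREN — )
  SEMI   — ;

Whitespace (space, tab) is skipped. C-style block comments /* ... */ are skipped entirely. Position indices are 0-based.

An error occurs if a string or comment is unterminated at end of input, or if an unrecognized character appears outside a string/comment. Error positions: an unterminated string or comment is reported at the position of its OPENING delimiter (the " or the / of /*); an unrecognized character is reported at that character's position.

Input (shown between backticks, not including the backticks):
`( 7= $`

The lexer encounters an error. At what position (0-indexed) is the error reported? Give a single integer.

pos=0: emit LPAREN '('
pos=2: emit NUM '7' (now at pos=3)
pos=3: emit EQ '='
pos=5: ERROR — unrecognized char '$'

Answer: 5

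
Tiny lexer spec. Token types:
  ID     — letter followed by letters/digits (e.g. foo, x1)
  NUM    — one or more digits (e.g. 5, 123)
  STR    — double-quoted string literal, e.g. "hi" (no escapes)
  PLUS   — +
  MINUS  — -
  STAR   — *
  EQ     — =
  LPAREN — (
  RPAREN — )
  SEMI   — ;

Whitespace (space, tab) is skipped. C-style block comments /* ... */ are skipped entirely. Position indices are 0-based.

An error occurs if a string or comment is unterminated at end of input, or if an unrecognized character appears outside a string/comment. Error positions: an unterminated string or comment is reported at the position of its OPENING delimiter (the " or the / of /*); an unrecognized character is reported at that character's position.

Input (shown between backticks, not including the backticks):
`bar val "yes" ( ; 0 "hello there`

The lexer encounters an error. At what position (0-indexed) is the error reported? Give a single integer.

Answer: 20

Derivation:
pos=0: emit ID 'bar' (now at pos=3)
pos=4: emit ID 'val' (now at pos=7)
pos=8: enter STRING mode
pos=8: emit STR "yes" (now at pos=13)
pos=14: emit LPAREN '('
pos=16: emit SEMI ';'
pos=18: emit NUM '0' (now at pos=19)
pos=20: enter STRING mode
pos=20: ERROR — unterminated string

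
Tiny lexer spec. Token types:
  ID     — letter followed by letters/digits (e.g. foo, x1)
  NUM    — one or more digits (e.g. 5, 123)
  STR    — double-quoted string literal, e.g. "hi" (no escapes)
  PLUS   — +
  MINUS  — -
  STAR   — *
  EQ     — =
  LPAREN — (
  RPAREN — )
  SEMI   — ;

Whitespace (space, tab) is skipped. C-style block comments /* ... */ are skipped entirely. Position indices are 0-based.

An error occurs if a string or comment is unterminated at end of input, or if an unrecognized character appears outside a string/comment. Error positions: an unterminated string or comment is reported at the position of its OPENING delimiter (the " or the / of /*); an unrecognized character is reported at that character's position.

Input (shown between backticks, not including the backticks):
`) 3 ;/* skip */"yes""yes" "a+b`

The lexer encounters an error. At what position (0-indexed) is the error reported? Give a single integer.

Answer: 26

Derivation:
pos=0: emit RPAREN ')'
pos=2: emit NUM '3' (now at pos=3)
pos=4: emit SEMI ';'
pos=5: enter COMMENT mode (saw '/*')
exit COMMENT mode (now at pos=15)
pos=15: enter STRING mode
pos=15: emit STR "yes" (now at pos=20)
pos=20: enter STRING mode
pos=20: emit STR "yes" (now at pos=25)
pos=26: enter STRING mode
pos=26: ERROR — unterminated string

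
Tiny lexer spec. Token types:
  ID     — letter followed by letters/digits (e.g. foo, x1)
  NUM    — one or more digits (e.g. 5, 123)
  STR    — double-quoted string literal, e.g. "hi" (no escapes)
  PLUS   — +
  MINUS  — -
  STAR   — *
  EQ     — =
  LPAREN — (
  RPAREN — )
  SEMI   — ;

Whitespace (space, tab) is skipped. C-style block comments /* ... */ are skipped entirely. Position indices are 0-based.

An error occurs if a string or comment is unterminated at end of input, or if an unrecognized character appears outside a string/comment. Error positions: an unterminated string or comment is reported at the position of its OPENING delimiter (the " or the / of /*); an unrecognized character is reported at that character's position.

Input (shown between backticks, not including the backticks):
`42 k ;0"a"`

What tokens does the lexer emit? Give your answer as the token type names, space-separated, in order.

pos=0: emit NUM '42' (now at pos=2)
pos=3: emit ID 'k' (now at pos=4)
pos=5: emit SEMI ';'
pos=6: emit NUM '0' (now at pos=7)
pos=7: enter STRING mode
pos=7: emit STR "a" (now at pos=10)
DONE. 5 tokens: [NUM, ID, SEMI, NUM, STR]

Answer: NUM ID SEMI NUM STR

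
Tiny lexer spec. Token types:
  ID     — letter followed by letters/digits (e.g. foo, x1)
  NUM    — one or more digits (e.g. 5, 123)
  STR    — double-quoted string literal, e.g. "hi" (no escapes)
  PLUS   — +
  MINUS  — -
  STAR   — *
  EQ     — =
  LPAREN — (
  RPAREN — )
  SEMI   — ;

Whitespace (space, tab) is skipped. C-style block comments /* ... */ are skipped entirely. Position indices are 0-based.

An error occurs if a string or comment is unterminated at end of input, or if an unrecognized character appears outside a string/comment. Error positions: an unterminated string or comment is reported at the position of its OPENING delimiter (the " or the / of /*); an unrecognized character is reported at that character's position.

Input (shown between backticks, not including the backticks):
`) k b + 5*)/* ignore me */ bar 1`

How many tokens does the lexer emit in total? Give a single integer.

pos=0: emit RPAREN ')'
pos=2: emit ID 'k' (now at pos=3)
pos=4: emit ID 'b' (now at pos=5)
pos=6: emit PLUS '+'
pos=8: emit NUM '5' (now at pos=9)
pos=9: emit STAR '*'
pos=10: emit RPAREN ')'
pos=11: enter COMMENT mode (saw '/*')
exit COMMENT mode (now at pos=26)
pos=27: emit ID 'bar' (now at pos=30)
pos=31: emit NUM '1' (now at pos=32)
DONE. 9 tokens: [RPAREN, ID, ID, PLUS, NUM, STAR, RPAREN, ID, NUM]

Answer: 9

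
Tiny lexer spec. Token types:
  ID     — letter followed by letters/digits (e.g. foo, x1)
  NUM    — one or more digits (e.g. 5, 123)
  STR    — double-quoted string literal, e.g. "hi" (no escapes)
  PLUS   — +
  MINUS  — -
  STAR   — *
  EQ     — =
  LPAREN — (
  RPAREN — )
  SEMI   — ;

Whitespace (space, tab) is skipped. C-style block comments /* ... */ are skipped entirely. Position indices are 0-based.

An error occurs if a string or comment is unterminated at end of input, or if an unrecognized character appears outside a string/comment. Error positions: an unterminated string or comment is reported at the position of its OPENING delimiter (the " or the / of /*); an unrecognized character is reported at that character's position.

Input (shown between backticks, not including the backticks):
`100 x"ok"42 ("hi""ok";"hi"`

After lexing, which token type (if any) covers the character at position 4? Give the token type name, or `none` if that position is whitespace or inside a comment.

pos=0: emit NUM '100' (now at pos=3)
pos=4: emit ID 'x' (now at pos=5)
pos=5: enter STRING mode
pos=5: emit STR "ok" (now at pos=9)
pos=9: emit NUM '42' (now at pos=11)
pos=12: emit LPAREN '('
pos=13: enter STRING mode
pos=13: emit STR "hi" (now at pos=17)
pos=17: enter STRING mode
pos=17: emit STR "ok" (now at pos=21)
pos=21: emit SEMI ';'
pos=22: enter STRING mode
pos=22: emit STR "hi" (now at pos=26)
DONE. 9 tokens: [NUM, ID, STR, NUM, LPAREN, STR, STR, SEMI, STR]
Position 4: char is 'x' -> ID

Answer: ID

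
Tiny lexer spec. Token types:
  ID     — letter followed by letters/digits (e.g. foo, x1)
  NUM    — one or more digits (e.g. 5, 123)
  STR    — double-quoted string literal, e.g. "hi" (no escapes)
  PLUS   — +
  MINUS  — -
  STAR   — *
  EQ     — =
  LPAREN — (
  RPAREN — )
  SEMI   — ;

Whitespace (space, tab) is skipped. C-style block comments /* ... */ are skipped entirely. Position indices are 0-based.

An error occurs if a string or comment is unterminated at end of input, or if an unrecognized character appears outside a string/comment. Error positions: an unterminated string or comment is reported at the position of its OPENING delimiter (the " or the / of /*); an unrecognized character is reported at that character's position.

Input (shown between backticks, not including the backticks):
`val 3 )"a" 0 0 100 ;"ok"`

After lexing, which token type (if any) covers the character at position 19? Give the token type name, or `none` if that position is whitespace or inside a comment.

pos=0: emit ID 'val' (now at pos=3)
pos=4: emit NUM '3' (now at pos=5)
pos=6: emit RPAREN ')'
pos=7: enter STRING mode
pos=7: emit STR "a" (now at pos=10)
pos=11: emit NUM '0' (now at pos=12)
pos=13: emit NUM '0' (now at pos=14)
pos=15: emit NUM '100' (now at pos=18)
pos=19: emit SEMI ';'
pos=20: enter STRING mode
pos=20: emit STR "ok" (now at pos=24)
DONE. 9 tokens: [ID, NUM, RPAREN, STR, NUM, NUM, NUM, SEMI, STR]
Position 19: char is ';' -> SEMI

Answer: SEMI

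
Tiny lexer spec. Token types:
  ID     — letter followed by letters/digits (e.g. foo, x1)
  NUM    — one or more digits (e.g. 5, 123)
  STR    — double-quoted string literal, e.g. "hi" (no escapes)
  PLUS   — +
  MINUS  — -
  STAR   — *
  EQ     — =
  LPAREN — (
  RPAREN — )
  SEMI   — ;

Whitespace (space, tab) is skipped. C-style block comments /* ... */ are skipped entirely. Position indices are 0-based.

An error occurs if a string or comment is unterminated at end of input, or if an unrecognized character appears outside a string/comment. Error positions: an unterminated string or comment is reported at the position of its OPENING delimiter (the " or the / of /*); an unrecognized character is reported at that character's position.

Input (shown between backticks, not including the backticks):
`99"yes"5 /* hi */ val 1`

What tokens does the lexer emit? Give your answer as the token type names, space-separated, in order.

pos=0: emit NUM '99' (now at pos=2)
pos=2: enter STRING mode
pos=2: emit STR "yes" (now at pos=7)
pos=7: emit NUM '5' (now at pos=8)
pos=9: enter COMMENT mode (saw '/*')
exit COMMENT mode (now at pos=17)
pos=18: emit ID 'val' (now at pos=21)
pos=22: emit NUM '1' (now at pos=23)
DONE. 5 tokens: [NUM, STR, NUM, ID, NUM]

Answer: NUM STR NUM ID NUM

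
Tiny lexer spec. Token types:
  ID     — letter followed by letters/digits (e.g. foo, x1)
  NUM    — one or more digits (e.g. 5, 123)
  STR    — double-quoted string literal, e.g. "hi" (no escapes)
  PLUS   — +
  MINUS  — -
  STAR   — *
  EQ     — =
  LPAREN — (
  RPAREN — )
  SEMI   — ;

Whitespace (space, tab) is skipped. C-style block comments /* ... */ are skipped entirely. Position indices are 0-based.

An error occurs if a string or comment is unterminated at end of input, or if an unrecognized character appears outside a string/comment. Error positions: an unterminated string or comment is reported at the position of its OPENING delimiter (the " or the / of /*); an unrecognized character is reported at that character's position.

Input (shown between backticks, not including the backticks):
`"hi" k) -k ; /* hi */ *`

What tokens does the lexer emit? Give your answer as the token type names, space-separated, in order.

pos=0: enter STRING mode
pos=0: emit STR "hi" (now at pos=4)
pos=5: emit ID 'k' (now at pos=6)
pos=6: emit RPAREN ')'
pos=8: emit MINUS '-'
pos=9: emit ID 'k' (now at pos=10)
pos=11: emit SEMI ';'
pos=13: enter COMMENT mode (saw '/*')
exit COMMENT mode (now at pos=21)
pos=22: emit STAR '*'
DONE. 7 tokens: [STR, ID, RPAREN, MINUS, ID, SEMI, STAR]

Answer: STR ID RPAREN MINUS ID SEMI STAR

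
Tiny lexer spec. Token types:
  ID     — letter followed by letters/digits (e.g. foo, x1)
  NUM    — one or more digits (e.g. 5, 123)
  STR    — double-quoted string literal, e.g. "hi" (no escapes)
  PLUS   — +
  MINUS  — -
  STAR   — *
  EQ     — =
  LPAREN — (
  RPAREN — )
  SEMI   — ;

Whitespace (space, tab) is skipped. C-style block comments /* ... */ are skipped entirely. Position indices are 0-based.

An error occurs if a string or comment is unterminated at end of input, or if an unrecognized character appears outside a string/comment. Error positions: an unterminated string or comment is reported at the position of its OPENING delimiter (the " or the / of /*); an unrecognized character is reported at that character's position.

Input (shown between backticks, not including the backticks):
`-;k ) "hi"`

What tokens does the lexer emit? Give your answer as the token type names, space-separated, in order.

pos=0: emit MINUS '-'
pos=1: emit SEMI ';'
pos=2: emit ID 'k' (now at pos=3)
pos=4: emit RPAREN ')'
pos=6: enter STRING mode
pos=6: emit STR "hi" (now at pos=10)
DONE. 5 tokens: [MINUS, SEMI, ID, RPAREN, STR]

Answer: MINUS SEMI ID RPAREN STR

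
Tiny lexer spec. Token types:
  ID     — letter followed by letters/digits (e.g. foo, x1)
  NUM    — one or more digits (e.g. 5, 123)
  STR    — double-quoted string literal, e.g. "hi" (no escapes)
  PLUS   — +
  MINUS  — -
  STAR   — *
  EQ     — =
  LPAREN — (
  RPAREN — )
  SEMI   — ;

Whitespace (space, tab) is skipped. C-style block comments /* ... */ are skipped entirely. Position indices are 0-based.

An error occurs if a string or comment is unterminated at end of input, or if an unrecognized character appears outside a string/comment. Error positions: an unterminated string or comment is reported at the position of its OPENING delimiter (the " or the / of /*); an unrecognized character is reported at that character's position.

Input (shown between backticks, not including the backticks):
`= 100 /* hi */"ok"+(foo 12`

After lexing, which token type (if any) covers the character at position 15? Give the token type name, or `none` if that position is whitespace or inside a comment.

pos=0: emit EQ '='
pos=2: emit NUM '100' (now at pos=5)
pos=6: enter COMMENT mode (saw '/*')
exit COMMENT mode (now at pos=14)
pos=14: enter STRING mode
pos=14: emit STR "ok" (now at pos=18)
pos=18: emit PLUS '+'
pos=19: emit LPAREN '('
pos=20: emit ID 'foo' (now at pos=23)
pos=24: emit NUM '12' (now at pos=26)
DONE. 7 tokens: [EQ, NUM, STR, PLUS, LPAREN, ID, NUM]
Position 15: char is 'o' -> STR

Answer: STR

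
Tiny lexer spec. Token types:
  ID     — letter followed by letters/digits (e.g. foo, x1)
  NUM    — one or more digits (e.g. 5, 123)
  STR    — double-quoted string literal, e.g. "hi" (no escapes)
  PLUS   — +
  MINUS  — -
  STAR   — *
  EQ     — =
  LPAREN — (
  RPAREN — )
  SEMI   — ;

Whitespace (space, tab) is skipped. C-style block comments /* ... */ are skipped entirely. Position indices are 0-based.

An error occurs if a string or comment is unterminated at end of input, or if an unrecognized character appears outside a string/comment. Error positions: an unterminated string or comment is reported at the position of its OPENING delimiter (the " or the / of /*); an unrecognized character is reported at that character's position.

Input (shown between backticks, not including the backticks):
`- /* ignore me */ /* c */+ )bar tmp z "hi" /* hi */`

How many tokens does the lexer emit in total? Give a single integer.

Answer: 7

Derivation:
pos=0: emit MINUS '-'
pos=2: enter COMMENT mode (saw '/*')
exit COMMENT mode (now at pos=17)
pos=18: enter COMMENT mode (saw '/*')
exit COMMENT mode (now at pos=25)
pos=25: emit PLUS '+'
pos=27: emit RPAREN ')'
pos=28: emit ID 'bar' (now at pos=31)
pos=32: emit ID 'tmp' (now at pos=35)
pos=36: emit ID 'z' (now at pos=37)
pos=38: enter STRING mode
pos=38: emit STR "hi" (now at pos=42)
pos=43: enter COMMENT mode (saw '/*')
exit COMMENT mode (now at pos=51)
DONE. 7 tokens: [MINUS, PLUS, RPAREN, ID, ID, ID, STR]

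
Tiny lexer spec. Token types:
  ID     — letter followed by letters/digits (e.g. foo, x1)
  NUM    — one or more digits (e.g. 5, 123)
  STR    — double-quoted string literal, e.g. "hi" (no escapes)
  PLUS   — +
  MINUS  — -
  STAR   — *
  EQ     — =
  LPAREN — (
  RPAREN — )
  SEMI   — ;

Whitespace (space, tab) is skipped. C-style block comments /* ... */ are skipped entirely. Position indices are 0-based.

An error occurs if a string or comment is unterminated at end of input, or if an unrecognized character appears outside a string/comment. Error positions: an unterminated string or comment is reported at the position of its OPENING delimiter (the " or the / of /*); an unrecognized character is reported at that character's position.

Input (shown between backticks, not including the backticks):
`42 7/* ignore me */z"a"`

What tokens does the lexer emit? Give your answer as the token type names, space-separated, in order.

Answer: NUM NUM ID STR

Derivation:
pos=0: emit NUM '42' (now at pos=2)
pos=3: emit NUM '7' (now at pos=4)
pos=4: enter COMMENT mode (saw '/*')
exit COMMENT mode (now at pos=19)
pos=19: emit ID 'z' (now at pos=20)
pos=20: enter STRING mode
pos=20: emit STR "a" (now at pos=23)
DONE. 4 tokens: [NUM, NUM, ID, STR]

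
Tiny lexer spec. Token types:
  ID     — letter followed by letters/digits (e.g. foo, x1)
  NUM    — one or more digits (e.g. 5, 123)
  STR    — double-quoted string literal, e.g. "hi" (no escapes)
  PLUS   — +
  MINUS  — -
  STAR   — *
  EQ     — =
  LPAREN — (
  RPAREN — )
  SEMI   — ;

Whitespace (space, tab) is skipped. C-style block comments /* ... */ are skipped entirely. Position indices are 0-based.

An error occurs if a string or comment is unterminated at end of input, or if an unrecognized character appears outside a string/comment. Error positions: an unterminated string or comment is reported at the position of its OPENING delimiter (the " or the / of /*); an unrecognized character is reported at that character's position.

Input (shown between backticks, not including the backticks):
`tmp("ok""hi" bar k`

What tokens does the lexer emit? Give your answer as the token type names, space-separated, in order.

Answer: ID LPAREN STR STR ID ID

Derivation:
pos=0: emit ID 'tmp' (now at pos=3)
pos=3: emit LPAREN '('
pos=4: enter STRING mode
pos=4: emit STR "ok" (now at pos=8)
pos=8: enter STRING mode
pos=8: emit STR "hi" (now at pos=12)
pos=13: emit ID 'bar' (now at pos=16)
pos=17: emit ID 'k' (now at pos=18)
DONE. 6 tokens: [ID, LPAREN, STR, STR, ID, ID]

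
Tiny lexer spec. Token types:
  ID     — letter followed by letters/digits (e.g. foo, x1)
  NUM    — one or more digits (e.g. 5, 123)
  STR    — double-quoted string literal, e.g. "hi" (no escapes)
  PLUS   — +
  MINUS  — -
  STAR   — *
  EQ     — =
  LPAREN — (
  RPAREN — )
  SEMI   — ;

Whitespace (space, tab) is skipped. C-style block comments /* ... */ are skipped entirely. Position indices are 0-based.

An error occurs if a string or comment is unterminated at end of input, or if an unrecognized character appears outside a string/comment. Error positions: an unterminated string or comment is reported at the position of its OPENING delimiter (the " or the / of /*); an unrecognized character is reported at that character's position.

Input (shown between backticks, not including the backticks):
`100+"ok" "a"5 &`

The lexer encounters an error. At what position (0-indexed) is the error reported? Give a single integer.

Answer: 14

Derivation:
pos=0: emit NUM '100' (now at pos=3)
pos=3: emit PLUS '+'
pos=4: enter STRING mode
pos=4: emit STR "ok" (now at pos=8)
pos=9: enter STRING mode
pos=9: emit STR "a" (now at pos=12)
pos=12: emit NUM '5' (now at pos=13)
pos=14: ERROR — unrecognized char '&'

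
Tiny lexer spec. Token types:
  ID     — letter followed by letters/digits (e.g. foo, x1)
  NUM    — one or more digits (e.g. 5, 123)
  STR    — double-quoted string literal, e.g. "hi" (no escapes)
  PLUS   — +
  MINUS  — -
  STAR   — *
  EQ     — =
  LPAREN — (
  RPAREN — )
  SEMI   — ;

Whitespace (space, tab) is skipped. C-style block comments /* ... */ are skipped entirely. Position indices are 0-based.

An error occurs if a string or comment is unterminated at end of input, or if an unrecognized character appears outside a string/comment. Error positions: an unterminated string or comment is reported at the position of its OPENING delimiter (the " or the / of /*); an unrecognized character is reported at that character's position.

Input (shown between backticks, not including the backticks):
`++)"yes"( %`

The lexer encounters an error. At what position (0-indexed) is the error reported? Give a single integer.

Answer: 10

Derivation:
pos=0: emit PLUS '+'
pos=1: emit PLUS '+'
pos=2: emit RPAREN ')'
pos=3: enter STRING mode
pos=3: emit STR "yes" (now at pos=8)
pos=8: emit LPAREN '('
pos=10: ERROR — unrecognized char '%'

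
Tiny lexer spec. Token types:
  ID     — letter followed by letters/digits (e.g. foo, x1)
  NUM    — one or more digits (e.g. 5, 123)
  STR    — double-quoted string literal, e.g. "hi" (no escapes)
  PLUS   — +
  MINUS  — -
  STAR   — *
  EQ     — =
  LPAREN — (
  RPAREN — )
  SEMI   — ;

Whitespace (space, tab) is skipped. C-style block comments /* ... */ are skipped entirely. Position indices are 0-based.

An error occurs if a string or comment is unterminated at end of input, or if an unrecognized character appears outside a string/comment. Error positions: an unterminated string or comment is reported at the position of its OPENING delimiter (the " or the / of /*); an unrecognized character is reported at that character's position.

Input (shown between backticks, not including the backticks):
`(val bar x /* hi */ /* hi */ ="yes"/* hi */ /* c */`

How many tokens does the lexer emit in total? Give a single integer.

Answer: 6

Derivation:
pos=0: emit LPAREN '('
pos=1: emit ID 'val' (now at pos=4)
pos=5: emit ID 'bar' (now at pos=8)
pos=9: emit ID 'x' (now at pos=10)
pos=11: enter COMMENT mode (saw '/*')
exit COMMENT mode (now at pos=19)
pos=20: enter COMMENT mode (saw '/*')
exit COMMENT mode (now at pos=28)
pos=29: emit EQ '='
pos=30: enter STRING mode
pos=30: emit STR "yes" (now at pos=35)
pos=35: enter COMMENT mode (saw '/*')
exit COMMENT mode (now at pos=43)
pos=44: enter COMMENT mode (saw '/*')
exit COMMENT mode (now at pos=51)
DONE. 6 tokens: [LPAREN, ID, ID, ID, EQ, STR]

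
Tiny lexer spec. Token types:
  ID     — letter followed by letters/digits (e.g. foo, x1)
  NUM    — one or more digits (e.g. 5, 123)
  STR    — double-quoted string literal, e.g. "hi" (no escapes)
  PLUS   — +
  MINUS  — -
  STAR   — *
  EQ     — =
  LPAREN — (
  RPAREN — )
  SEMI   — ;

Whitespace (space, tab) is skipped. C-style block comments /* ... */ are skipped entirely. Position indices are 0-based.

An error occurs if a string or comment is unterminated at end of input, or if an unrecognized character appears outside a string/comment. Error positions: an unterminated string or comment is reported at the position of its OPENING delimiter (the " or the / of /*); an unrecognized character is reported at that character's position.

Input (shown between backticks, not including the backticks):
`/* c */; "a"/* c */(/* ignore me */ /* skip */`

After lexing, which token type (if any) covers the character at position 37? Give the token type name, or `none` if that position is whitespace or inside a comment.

pos=0: enter COMMENT mode (saw '/*')
exit COMMENT mode (now at pos=7)
pos=7: emit SEMI ';'
pos=9: enter STRING mode
pos=9: emit STR "a" (now at pos=12)
pos=12: enter COMMENT mode (saw '/*')
exit COMMENT mode (now at pos=19)
pos=19: emit LPAREN '('
pos=20: enter COMMENT mode (saw '/*')
exit COMMENT mode (now at pos=35)
pos=36: enter COMMENT mode (saw '/*')
exit COMMENT mode (now at pos=46)
DONE. 3 tokens: [SEMI, STR, LPAREN]
Position 37: char is '*' -> none

Answer: none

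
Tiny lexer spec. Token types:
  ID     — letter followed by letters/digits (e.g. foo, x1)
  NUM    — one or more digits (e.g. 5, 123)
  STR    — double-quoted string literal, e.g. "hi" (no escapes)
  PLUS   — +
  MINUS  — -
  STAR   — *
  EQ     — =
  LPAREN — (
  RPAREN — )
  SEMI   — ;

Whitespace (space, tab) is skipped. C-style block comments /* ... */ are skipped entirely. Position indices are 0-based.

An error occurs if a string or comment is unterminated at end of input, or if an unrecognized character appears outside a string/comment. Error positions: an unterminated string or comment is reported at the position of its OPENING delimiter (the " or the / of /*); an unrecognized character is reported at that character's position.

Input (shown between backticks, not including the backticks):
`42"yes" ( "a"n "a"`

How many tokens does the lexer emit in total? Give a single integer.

pos=0: emit NUM '42' (now at pos=2)
pos=2: enter STRING mode
pos=2: emit STR "yes" (now at pos=7)
pos=8: emit LPAREN '('
pos=10: enter STRING mode
pos=10: emit STR "a" (now at pos=13)
pos=13: emit ID 'n' (now at pos=14)
pos=15: enter STRING mode
pos=15: emit STR "a" (now at pos=18)
DONE. 6 tokens: [NUM, STR, LPAREN, STR, ID, STR]

Answer: 6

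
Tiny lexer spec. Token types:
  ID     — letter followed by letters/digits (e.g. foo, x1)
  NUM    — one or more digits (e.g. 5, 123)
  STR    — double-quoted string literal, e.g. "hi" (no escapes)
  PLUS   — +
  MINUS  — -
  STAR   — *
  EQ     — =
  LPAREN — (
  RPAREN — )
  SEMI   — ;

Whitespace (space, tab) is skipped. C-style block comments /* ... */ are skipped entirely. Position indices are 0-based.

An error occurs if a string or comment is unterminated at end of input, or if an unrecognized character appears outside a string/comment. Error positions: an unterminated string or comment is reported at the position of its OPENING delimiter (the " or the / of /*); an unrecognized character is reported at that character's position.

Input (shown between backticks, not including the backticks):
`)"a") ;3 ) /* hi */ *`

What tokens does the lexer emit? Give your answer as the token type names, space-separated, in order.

Answer: RPAREN STR RPAREN SEMI NUM RPAREN STAR

Derivation:
pos=0: emit RPAREN ')'
pos=1: enter STRING mode
pos=1: emit STR "a" (now at pos=4)
pos=4: emit RPAREN ')'
pos=6: emit SEMI ';'
pos=7: emit NUM '3' (now at pos=8)
pos=9: emit RPAREN ')'
pos=11: enter COMMENT mode (saw '/*')
exit COMMENT mode (now at pos=19)
pos=20: emit STAR '*'
DONE. 7 tokens: [RPAREN, STR, RPAREN, SEMI, NUM, RPAREN, STAR]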